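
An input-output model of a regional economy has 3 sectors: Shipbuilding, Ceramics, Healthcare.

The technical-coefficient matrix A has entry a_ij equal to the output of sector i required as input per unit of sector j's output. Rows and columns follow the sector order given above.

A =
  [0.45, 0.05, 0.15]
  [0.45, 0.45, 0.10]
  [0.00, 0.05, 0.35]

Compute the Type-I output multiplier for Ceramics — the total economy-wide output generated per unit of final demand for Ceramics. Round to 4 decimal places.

I − A =
  [   0.55    -0.05    -0.15]
  [  -0.45     0.55    -0.10]
  [   0.00    -0.05     0.65]
Cofactors of I−A, C_ij = (−1)^(i+j)·(minor ij) (rows/columns in the sector order above):
  C_11 = (0.55)(0.65) − (-0.10)(-0.05) = 0.3525
  C_12 = −[(-0.45)(0.65) − (-0.10)(0.00)] = 0.2925
  C_13 = (-0.45)(-0.05) − (0.55)(0.00) = 0.0225
  C_21 = −[(-0.05)(0.65) − (-0.15)(-0.05)] = 0.0400
  C_22 = (0.55)(0.65) − (-0.15)(0.00) = 0.3575
  C_23 = −[(0.55)(-0.05) − (-0.05)(0.00)] = 0.0275
  C_31 = (-0.05)(-0.10) − (-0.15)(0.55) = 0.0875
  C_32 = −[(0.55)(-0.10) − (-0.15)(-0.45)] = 0.1225
  C_33 = (0.55)(0.55) − (-0.05)(-0.45) = 0.2800
det(I−A) = Σ_j (I−A)_1j·C_1j = (0.55)(0.3525) + (-0.05)(0.2925) + (-0.15)(0.0225) = 0.175875
adj(I−A) = Cᵀ =
  [ 0.3525   0.0400   0.0875]
  [ 0.2925   0.3575   0.1225]
  [ 0.0225   0.0275   0.2800]
(I − A)⁻¹ = adj(I−A) / det(I−A) ≈
  [   2.00426     0.22743     0.49751]
  [   1.66311     2.03269     0.69652]
  [   0.12793     0.15636     1.59204]
The output multiplier for sector j is the column-j sum of the Leontief inverse (I − A)⁻¹ = adj(I−A) / det(I−A).
Column 2 of adj(I−A): (0.0400, 0.3575, 0.0275); det(I−A) = 0.175875.
m_2 = (0.0400 + 0.3575 + 0.0275) / 0.175875 = 0.425 / 0.175875 ≈ 2.4165.

m_2 = 2.4165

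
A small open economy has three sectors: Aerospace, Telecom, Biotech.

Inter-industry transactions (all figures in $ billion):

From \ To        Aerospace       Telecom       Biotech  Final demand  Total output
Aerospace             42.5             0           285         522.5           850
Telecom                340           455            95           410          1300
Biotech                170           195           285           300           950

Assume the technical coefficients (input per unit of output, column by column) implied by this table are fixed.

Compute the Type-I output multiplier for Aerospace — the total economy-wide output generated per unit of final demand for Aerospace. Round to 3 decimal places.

Technical coefficients a_ij = z_ij / X_j:
  a_AA = 42.5/850 = 0.05, a_TA = 340/850 = 0.40, a_BA = 170/850 = 0.20
  a_AT = 0/1300 = 0.00, a_TT = 455/1300 = 0.35, a_BT = 195/1300 = 0.15
  a_AB = 285/950 = 0.30, a_TB = 95/950 = 0.10, a_BB = 285/950 = 0.30
I − A =
  [   0.95     0.00    -0.30]
  [  -0.40     0.65    -0.10]
  [  -0.20    -0.15     0.70]
Cofactors of I−A, C_ij = (−1)^(i+j)·(minor ij) (rows/columns in the sector order above):
  C_11 = (0.65)(0.70) − (-0.10)(-0.15) = 0.4400
  C_12 = −[(-0.40)(0.70) − (-0.10)(-0.20)] = 0.3000
  C_13 = (-0.40)(-0.15) − (0.65)(-0.20) = 0.1900
  C_21 = −[(0.00)(0.70) − (-0.30)(-0.15)] = 0.0450
  C_22 = (0.95)(0.70) − (-0.30)(-0.20) = 0.6050
  C_23 = −[(0.95)(-0.15) − (0.00)(-0.20)] = 0.1425
  C_31 = (0.00)(-0.10) − (-0.30)(0.65) = 0.1950
  C_32 = −[(0.95)(-0.10) − (-0.30)(-0.40)] = 0.2150
  C_33 = (0.95)(0.65) − (0.00)(-0.40) = 0.6175
det(I−A) = Σ_j (I−A)_1j·C_1j = (0.95)(0.4400) + (0.00)(0.3000) + (-0.30)(0.1900) = 0.3610
adj(I−A) = Cᵀ =
  [ 0.4400   0.0450   0.1950]
  [ 0.3000   0.6050   0.2150]
  [ 0.1900   0.1425   0.6175]
(I − A)⁻¹ = adj(I−A) / det(I−A) ≈
  [   1.2188     0.1247     0.5402]
  [   0.8310     1.6759     0.5956]
  [   0.5263     0.3947     1.7105]
The output multiplier for sector j is the column-j sum of the Leontief inverse (I − A)⁻¹ = adj(I−A) / det(I−A).
Column A of adj(I−A): (0.4400, 0.3000, 0.1900); det(I−A) = 0.3610.
m_A = (0.4400 + 0.3000 + 0.1900) / 0.3610 = 0.93 / 0.3610 ≈ 2.576.

m_A = 2.576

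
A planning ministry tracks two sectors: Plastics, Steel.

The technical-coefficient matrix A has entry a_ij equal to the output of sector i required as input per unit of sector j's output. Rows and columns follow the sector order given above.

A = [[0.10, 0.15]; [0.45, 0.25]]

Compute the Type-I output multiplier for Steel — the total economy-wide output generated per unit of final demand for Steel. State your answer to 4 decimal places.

m_2 = 1.7284

I − A =
  [   0.90    -0.15]
  [  -0.45     0.75]
det(I−A) = (0.90)(0.75) − (-0.15)(-0.45) = 0.6075
adj(I−A) = [[0.75, 0.15], [0.45, 0.90]]
(I − A)⁻¹ = adj(I−A) / det(I−A) ≈
  [   1.23457     0.24691]
  [   0.74074     1.48148]
The output multiplier for sector j is the column-j sum of the Leontief inverse (I − A)⁻¹ = adj(I−A) / det(I−A).
Column 2 of adj(I−A): (0.15, 0.90); det(I−A) = 0.6075.
m_2 = (0.15 + 0.90) / 0.6075 = 1.05 / 0.6075 ≈ 1.7284.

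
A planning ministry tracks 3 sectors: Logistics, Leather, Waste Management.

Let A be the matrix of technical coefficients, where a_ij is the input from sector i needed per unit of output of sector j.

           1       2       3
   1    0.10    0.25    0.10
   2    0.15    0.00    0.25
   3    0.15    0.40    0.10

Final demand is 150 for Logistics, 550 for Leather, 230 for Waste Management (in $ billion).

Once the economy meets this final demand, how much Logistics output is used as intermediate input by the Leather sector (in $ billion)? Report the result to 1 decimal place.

z_12 = 197.6

I − A =
  [   0.90    -0.25    -0.10]
  [  -0.15     1.00    -0.25]
  [  -0.15    -0.40     0.90]
Cofactors of I−A, C_ij = (−1)^(i+j)·(minor ij) (rows/columns in the sector order above):
  C_11 = (1.00)(0.90) − (-0.25)(-0.40) = 0.8000
  C_12 = −[(-0.15)(0.90) − (-0.25)(-0.15)] = 0.1725
  C_13 = (-0.15)(-0.40) − (1.00)(-0.15) = 0.2100
  C_21 = −[(-0.25)(0.90) − (-0.10)(-0.40)] = 0.2650
  C_22 = (0.90)(0.90) − (-0.10)(-0.15) = 0.7950
  C_23 = −[(0.90)(-0.40) − (-0.25)(-0.15)] = 0.3975
  C_31 = (-0.25)(-0.25) − (-0.10)(1.00) = 0.1625
  C_32 = −[(0.90)(-0.25) − (-0.10)(-0.15)] = 0.2400
  C_33 = (0.90)(1.00) − (-0.25)(-0.15) = 0.8625
det(I−A) = Σ_j (I−A)_1j·C_1j = (0.90)(0.8000) + (-0.25)(0.1725) + (-0.10)(0.2100) = 0.655875
adj(I−A) = Cᵀ =
  [ 0.8000   0.2650   0.1625]
  [ 0.1725   0.7950   0.2400]
  [ 0.2100   0.3975   0.8625]
(I − A)⁻¹ = adj(I−A) / det(I−A) ≈
  [   1.2197     0.4040     0.2478]
  [   0.2630     1.2121     0.3659]
  [   0.3202     0.6061     1.3150]
First solve x = (I − A)⁻¹ d = adj(I−A)·d / det(I−A); in particular x_2 = (0.1725·150 + 0.7950·550 + 0.2400·230) / 0.655875 = 518.325 / 0.655875 ≈ 790.280.
Intermediate flow from 1 to 2: z_12 = a_12 · x_2 = 0.25 × 518.325 / 0.655875 = 129.58125 / 0.655875 ≈ 197.6.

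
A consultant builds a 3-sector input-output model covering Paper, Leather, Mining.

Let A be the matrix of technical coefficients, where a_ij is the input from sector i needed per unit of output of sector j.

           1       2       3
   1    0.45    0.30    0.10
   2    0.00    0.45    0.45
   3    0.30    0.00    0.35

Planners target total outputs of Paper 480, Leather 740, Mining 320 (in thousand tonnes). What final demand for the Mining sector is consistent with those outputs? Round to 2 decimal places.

d_3 = 64.00

I − A =
  [   0.55    -0.30    -0.10]
  [   0.00     0.55    -0.45]
  [  -0.30     0.00     0.65]
d = (I − A) x:
  d_1 = (+0.55)·480 + (-0.30)·740 + (-0.10)·320 = 10.00
  d_2 = (+0.00)·480 + (+0.55)·740 + (-0.45)·320 = 263.00
  d_3 = (-0.30)·480 + (+0.00)·740 + (+0.65)·320 = 64.00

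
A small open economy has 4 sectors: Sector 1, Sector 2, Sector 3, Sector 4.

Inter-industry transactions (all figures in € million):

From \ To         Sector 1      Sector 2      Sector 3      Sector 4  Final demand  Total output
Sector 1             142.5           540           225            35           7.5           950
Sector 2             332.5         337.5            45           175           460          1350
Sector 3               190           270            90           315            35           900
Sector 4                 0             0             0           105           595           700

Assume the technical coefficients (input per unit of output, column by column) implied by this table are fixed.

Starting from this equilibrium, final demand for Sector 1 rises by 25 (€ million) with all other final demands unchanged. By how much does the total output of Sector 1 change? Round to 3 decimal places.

Δx_1 = 43.721

Technical coefficients a_ij = z_ij / X_j:
  a_11 = 142.5/950 = 0.15, a_21 = 332.5/950 = 0.35, a_31 = 190/950 = 0.20, a_41 = 0/950 = 0.00
  a_12 = 540/1350 = 0.40, a_22 = 337.5/1350 = 0.25, a_32 = 270/1350 = 0.20, a_42 = 0/1350 = 0.00
  a_13 = 225/900 = 0.25, a_23 = 45/900 = 0.05, a_33 = 90/900 = 0.10, a_43 = 0/900 = 0.00
  a_14 = 35/700 = 0.05, a_24 = 175/700 = 0.25, a_34 = 315/700 = 0.45, a_44 = 105/700 = 0.15
I − A =
  [   0.85    -0.40    -0.25    -0.05]
  [  -0.35     0.75    -0.05    -0.25]
  [  -0.20    -0.20     0.90    -0.45]
  [   0.00     0.00     0.00     0.85]
Compute the cofactors C_ij = (−1)^(i+j)·(3×3 minor ij) of I−A; the adjugate is their transpose:
adj(I−A) = Cᵀ =
  [ 0.565250   0.348500   0.176375   0.229125]
  [ 0.276250   0.607750   0.110500   0.253500]
  [ 0.187000   0.212500   0.422875   0.297375]
  [ 0.000000   0.000000   0.000000   0.380250]
det(I−A) = Σ_j (I−A)_1j·C_1j = (0.85)(0.565250) + (-0.40)(0.276250) + (-0.25)(0.187000) + (-0.05)(0.000000) = 0.3232125
(I − A)⁻¹ = adj(I−A) / det(I−A) ≈
  [   1.7488     1.0782     0.5457     0.7089]
  [   0.8547     1.8803     0.3419     0.7843]
  [   0.5786     0.6575     1.3083     0.9201]
  [   0.0000     0.0000     0.0000     1.1765]
Δx = (I − A)⁻¹ Δd with Δd having +25 in the Sector 1 component and 0 elsewhere.
So Δx_1 = L_11 · (+25), where L_11 = adj(I−A)_11 / det(I−A) = 0.565250 / 0.3232125.
Δx_1 = 0.565250 × (+25) / 0.3232125 = 14.13125 / 0.3232125 ≈ 43.721.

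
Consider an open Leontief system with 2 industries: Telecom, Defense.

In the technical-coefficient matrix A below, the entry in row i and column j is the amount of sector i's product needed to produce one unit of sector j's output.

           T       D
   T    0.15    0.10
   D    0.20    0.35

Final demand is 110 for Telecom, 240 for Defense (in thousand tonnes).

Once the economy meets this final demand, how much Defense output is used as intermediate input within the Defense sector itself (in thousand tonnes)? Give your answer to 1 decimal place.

I − A =
  [   0.85    -0.10]
  [  -0.20     0.65]
det(I−A) = (0.85)(0.65) − (-0.10)(-0.20) = 0.5325
adj(I−A) = [[0.65, 0.10], [0.20, 0.85]]
(I − A)⁻¹ = adj(I−A) / det(I−A) ≈
  [   1.2207     0.1878]
  [   0.3756     1.5962]
First solve x = (I − A)⁻¹ d = adj(I−A)·d / det(I−A); in particular x_D = (0.20·110 + 0.85·240) / 0.5325 = 226.00 / 0.5325 ≈ 424.413.
Intermediate flow from D to D: z_DD = a_DD · x_D = 0.35 × 226.00 / 0.5325 = 79.10 / 0.5325 ≈ 148.5.

z_DD = 148.5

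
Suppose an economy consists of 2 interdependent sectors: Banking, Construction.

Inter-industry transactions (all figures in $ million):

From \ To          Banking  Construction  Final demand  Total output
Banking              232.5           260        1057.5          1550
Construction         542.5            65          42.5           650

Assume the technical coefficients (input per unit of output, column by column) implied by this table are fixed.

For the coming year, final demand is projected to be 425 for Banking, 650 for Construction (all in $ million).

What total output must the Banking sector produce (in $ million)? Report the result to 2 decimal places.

Technical coefficients a_ij = z_ij / X_j:
  a_11 = 232.5/1550 = 0.15, a_21 = 542.5/1550 = 0.35
  a_12 = 260/650 = 0.40, a_22 = 65/650 = 0.10
I − A =
  [   0.85    -0.40]
  [  -0.35     0.90]
det(I−A) = (0.85)(0.90) − (-0.40)(-0.35) = 0.6250
adj(I−A) = [[0.90, 0.40], [0.35, 0.85]]
(I − A)⁻¹ = adj(I−A) / det(I−A) ≈
  [   1.4400     0.6400]
  [   0.5600     1.3600]
x = (I − A)⁻¹ d = adj(I−A)·d / det(I−A), with det(I−A) = 0.6250:
  x_1 = (0.90·425 + 0.40·650) / 0.6250 = 642.50 / 0.6250 = 1028.00
  x_2 = (0.35·425 + 0.85·650) / 0.6250 = 701.25 / 0.6250 = 1122.00

x_1 = 1028.00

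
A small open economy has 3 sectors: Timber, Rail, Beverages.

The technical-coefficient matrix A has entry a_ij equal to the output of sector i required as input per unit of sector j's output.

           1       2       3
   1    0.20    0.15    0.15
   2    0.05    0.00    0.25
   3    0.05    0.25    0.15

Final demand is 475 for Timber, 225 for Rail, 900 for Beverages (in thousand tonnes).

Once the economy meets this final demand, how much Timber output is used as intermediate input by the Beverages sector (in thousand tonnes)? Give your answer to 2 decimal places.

z_13 = 193.42

I − A =
  [   0.80    -0.15    -0.15]
  [  -0.05     1.00    -0.25]
  [  -0.05    -0.25     0.85]
Cofactors of I−A, C_ij = (−1)^(i+j)·(minor ij) (rows/columns in the sector order above):
  C_11 = (1.00)(0.85) − (-0.25)(-0.25) = 0.7875
  C_12 = −[(-0.05)(0.85) − (-0.25)(-0.05)] = 0.0550
  C_13 = (-0.05)(-0.25) − (1.00)(-0.05) = 0.0625
  C_21 = −[(-0.15)(0.85) − (-0.15)(-0.25)] = 0.1650
  C_22 = (0.80)(0.85) − (-0.15)(-0.05) = 0.6725
  C_23 = −[(0.80)(-0.25) − (-0.15)(-0.05)] = 0.2075
  C_31 = (-0.15)(-0.25) − (-0.15)(1.00) = 0.1875
  C_32 = −[(0.80)(-0.25) − (-0.15)(-0.05)] = 0.2075
  C_33 = (0.80)(1.00) − (-0.15)(-0.05) = 0.7925
det(I−A) = Σ_j (I−A)_1j·C_1j = (0.80)(0.7875) + (-0.15)(0.0550) + (-0.15)(0.0625) = 0.612375
adj(I−A) = Cᵀ =
  [ 0.7875   0.1650   0.1875]
  [ 0.0550   0.6725   0.2075]
  [ 0.0625   0.2075   0.7925]
(I − A)⁻¹ = adj(I−A) / det(I−A) ≈
  [   1.2860     0.2694     0.3062]
  [   0.0898     1.0982     0.3388]
  [   0.1021     0.3388     1.2941]
First solve x = (I − A)⁻¹ d = adj(I−A)·d / det(I−A); in particular x_3 = (0.0625·475 + 0.2075·225 + 0.7925·900) / 0.612375 = 789.625 / 0.612375 ≈ 1289.4468.
Intermediate flow from 1 to 3: z_13 = a_13 · x_3 = 0.15 × 789.625 / 0.612375 = 118.44375 / 0.612375 ≈ 193.42.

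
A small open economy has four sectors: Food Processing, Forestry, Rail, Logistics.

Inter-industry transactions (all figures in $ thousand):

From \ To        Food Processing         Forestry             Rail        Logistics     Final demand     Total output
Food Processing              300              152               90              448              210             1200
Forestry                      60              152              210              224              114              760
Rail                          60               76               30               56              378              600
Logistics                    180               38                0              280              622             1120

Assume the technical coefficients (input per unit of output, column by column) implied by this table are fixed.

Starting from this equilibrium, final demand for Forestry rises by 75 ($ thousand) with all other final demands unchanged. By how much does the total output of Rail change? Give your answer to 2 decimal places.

Technical coefficients a_ij = z_ij / X_j:
  a_11 = 300/1200 = 0.25, a_21 = 60/1200 = 0.05, a_31 = 60/1200 = 0.05, a_41 = 180/1200 = 0.15
  a_12 = 152/760 = 0.20, a_22 = 152/760 = 0.20, a_32 = 76/760 = 0.10, a_42 = 38/760 = 0.05
  a_13 = 90/600 = 0.15, a_23 = 210/600 = 0.35, a_33 = 30/600 = 0.05, a_43 = 0/600 = 0.00
  a_14 = 448/1120 = 0.40, a_24 = 224/1120 = 0.20, a_34 = 56/1120 = 0.05, a_44 = 280/1120 = 0.25
I − A =
  [   0.75    -0.20    -0.15    -0.40]
  [  -0.05     0.80    -0.35    -0.20]
  [  -0.05    -0.10     0.95    -0.05]
  [  -0.15    -0.05     0.00     0.75]
Compute the cofactors C_ij = (−1)^(i+j)·(3×3 minor ij) of I−A; the adjugate is their transpose:
adj(I−A) = Cᵀ =
  [ 0.533375   0.173125   0.148000   0.340500]
  [ 0.079875   0.470625   0.186000   0.180500]
  [ 0.042375   0.062125   0.380000   0.064500]
  [ 0.112000   0.066000   0.042000   0.524000]
det(I−A) = Σ_j (I−A)_1j·C_1j = (0.75)(0.533375) + (-0.20)(0.079875) + (-0.15)(0.042375) + (-0.40)(0.112000) = 0.3329
(I − A)⁻¹ = adj(I−A) / det(I−A) ≈
  [   1.6022     0.5201     0.4446     1.0228]
  [   0.2399     1.4137     0.5587     0.5422]
  [   0.1273     0.1866     1.1415     0.1938]
  [   0.3364     0.1983     0.1262     1.5740]
Δx = (I − A)⁻¹ Δd with Δd having +75 in the Forestry component and 0 elsewhere.
So Δx_3 = L_32 · (+75), where L_32 = adj(I−A)_32 / det(I−A) = 0.062125 / 0.3329.
Δx_3 = 0.062125 × (+75) / 0.3329 = 4.659375 / 0.3329 ≈ 14.00.

Δx_3 = 14.00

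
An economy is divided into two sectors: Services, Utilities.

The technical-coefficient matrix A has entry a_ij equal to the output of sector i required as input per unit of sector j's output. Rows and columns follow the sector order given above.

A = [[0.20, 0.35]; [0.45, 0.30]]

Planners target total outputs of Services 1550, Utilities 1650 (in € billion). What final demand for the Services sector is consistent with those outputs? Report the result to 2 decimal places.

d_S = 662.50

I − A =
  [   0.80    -0.35]
  [  -0.45     0.70]
d = (I − A) x:
  d_S = (+0.80)·1550 + (-0.35)·1650 = 662.50
  d_U = (-0.45)·1550 + (+0.70)·1650 = 457.50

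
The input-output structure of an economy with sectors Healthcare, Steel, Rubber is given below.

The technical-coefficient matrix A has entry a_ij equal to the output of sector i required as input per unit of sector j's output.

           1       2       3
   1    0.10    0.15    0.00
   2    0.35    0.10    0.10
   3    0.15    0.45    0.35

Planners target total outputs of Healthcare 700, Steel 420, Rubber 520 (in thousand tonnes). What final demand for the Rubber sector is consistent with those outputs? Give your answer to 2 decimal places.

I − A =
  [   0.90    -0.15     0.00]
  [  -0.35     0.90    -0.10]
  [  -0.15    -0.45     0.65]
d = (I − A) x:
  d_1 = (+0.90)·700 + (-0.15)·420 + (+0.00)·520 = 567.00
  d_2 = (-0.35)·700 + (+0.90)·420 + (-0.10)·520 = 81.00
  d_3 = (-0.15)·700 + (-0.45)·420 + (+0.65)·520 = 44.00

d_3 = 44.00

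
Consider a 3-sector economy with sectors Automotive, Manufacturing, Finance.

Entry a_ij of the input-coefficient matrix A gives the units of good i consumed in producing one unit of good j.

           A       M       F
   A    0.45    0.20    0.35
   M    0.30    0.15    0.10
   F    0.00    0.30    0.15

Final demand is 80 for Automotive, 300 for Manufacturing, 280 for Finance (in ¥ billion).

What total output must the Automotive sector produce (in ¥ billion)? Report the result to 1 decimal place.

I − A =
  [   0.55    -0.20    -0.35]
  [  -0.30     0.85    -0.10]
  [   0.00    -0.30     0.85]
Cofactors of I−A, C_ij = (−1)^(i+j)·(minor ij) (rows/columns in the sector order above):
  C_11 = (0.85)(0.85) − (-0.10)(-0.30) = 0.6925
  C_12 = −[(-0.30)(0.85) − (-0.10)(0.00)] = 0.2550
  C_13 = (-0.30)(-0.30) − (0.85)(0.00) = 0.0900
  C_21 = −[(-0.20)(0.85) − (-0.35)(-0.30)] = 0.2750
  C_22 = (0.55)(0.85) − (-0.35)(0.00) = 0.4675
  C_23 = −[(0.55)(-0.30) − (-0.20)(0.00)] = 0.1650
  C_31 = (-0.20)(-0.10) − (-0.35)(0.85) = 0.3175
  C_32 = −[(0.55)(-0.10) − (-0.35)(-0.30)] = 0.1600
  C_33 = (0.55)(0.85) − (-0.20)(-0.30) = 0.4075
det(I−A) = Σ_j (I−A)_1j·C_1j = (0.55)(0.6925) + (-0.20)(0.2550) + (-0.35)(0.0900) = 0.298375
adj(I−A) = Cᵀ =
  [ 0.6925   0.2750   0.3175]
  [ 0.2550   0.4675   0.1600]
  [ 0.0900   0.1650   0.4075]
(I − A)⁻¹ = adj(I−A) / det(I−A) ≈
  [   2.3209     0.9217     1.0641]
  [   0.8546     1.5668     0.5362]
  [   0.3016     0.5530     1.3657]
x = (I − A)⁻¹ d = adj(I−A)·d / det(I−A), with det(I−A) = 0.298375:
  x_A = (0.6925·80 + 0.2750·300 + 0.3175·280) / 0.298375 = 226.80 / 0.298375 ≈ 760.1
  x_M = (0.2550·80 + 0.4675·300 + 0.1600·280) / 0.298375 = 205.45 / 0.298375 ≈ 688.6
  x_F = (0.0900·80 + 0.1650·300 + 0.4075·280) / 0.298375 = 170.80 / 0.298375 ≈ 572.4

x_A = 760.1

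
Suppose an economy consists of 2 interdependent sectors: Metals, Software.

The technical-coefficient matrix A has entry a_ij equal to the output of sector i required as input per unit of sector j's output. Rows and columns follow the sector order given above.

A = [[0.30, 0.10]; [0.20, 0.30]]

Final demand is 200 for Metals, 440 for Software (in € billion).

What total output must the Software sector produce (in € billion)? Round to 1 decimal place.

I − A =
  [   0.70    -0.10]
  [  -0.20     0.70]
det(I−A) = (0.70)(0.70) − (-0.10)(-0.20) = 0.4700
adj(I−A) = [[0.70, 0.10], [0.20, 0.70]]
(I − A)⁻¹ = adj(I−A) / det(I−A) ≈
  [   1.4894     0.2128]
  [   0.4255     1.4894]
x = (I − A)⁻¹ d = adj(I−A)·d / det(I−A), with det(I−A) = 0.4700:
  x_M = (0.70·200 + 0.10·440) / 0.4700 = 184.00 / 0.4700 ≈ 391.5
  x_S = (0.20·200 + 0.70·440) / 0.4700 = 348.00 / 0.4700 ≈ 740.4

x_S = 740.4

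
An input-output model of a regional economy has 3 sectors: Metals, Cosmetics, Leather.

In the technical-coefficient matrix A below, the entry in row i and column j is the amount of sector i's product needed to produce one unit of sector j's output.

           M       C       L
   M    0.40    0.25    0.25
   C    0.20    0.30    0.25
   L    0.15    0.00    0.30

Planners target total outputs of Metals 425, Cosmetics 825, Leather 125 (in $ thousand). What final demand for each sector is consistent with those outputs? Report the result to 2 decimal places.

d_M = 17.50, d_C = 461.25, d_L = 23.75

I − A =
  [   0.60    -0.25    -0.25]
  [  -0.20     0.70    -0.25]
  [  -0.15     0.00     0.70]
d = (I − A) x:
  d_M = (+0.60)·425 + (-0.25)·825 + (-0.25)·125 = 17.50
  d_C = (-0.20)·425 + (+0.70)·825 + (-0.25)·125 = 461.25
  d_L = (-0.15)·425 + (+0.00)·825 + (+0.70)·125 = 23.75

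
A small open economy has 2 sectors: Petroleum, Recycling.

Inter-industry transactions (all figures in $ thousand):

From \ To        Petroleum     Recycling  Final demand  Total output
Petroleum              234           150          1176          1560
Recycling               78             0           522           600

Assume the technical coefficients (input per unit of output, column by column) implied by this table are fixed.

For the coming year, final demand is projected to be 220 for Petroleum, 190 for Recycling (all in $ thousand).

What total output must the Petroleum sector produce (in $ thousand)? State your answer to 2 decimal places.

Technical coefficients a_ij = z_ij / X_j:
  a_PP = 234/1560 = 0.15, a_RP = 78/1560 = 0.05
  a_PR = 150/600 = 0.25, a_RR = 0/600 = 0.00
I − A =
  [   0.85    -0.25]
  [  -0.05     1.00]
det(I−A) = (0.85)(1.00) − (-0.25)(-0.05) = 0.8375
adj(I−A) = [[1.00, 0.25], [0.05, 0.85]]
(I − A)⁻¹ = adj(I−A) / det(I−A) ≈
  [   1.1940     0.2985]
  [   0.0597     1.0149]
x = (I − A)⁻¹ d = adj(I−A)·d / det(I−A), with det(I−A) = 0.8375:
  x_P = (1.00·220 + 0.25·190) / 0.8375 = 267.50 / 0.8375 ≈ 319.40
  x_R = (0.05·220 + 0.85·190) / 0.8375 = 172.50 / 0.8375 ≈ 205.97

x_P = 319.40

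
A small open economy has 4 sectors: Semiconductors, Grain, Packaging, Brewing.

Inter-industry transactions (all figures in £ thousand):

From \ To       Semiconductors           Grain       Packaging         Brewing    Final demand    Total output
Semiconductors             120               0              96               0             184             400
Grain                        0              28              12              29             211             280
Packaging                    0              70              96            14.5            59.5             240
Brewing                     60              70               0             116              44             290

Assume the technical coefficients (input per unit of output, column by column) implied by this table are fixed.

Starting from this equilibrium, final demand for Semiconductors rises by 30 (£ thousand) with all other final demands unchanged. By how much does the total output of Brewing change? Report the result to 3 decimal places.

Δx_4 = 11.500

Technical coefficients a_ij = z_ij / X_j:
  a_11 = 120/400 = 0.30, a_21 = 0/400 = 0.00, a_31 = 0/400 = 0.00, a_41 = 60/400 = 0.15
  a_12 = 0/280 = 0.00, a_22 = 28/280 = 0.10, a_32 = 70/280 = 0.25, a_42 = 70/280 = 0.25
  a_13 = 96/240 = 0.40, a_23 = 12/240 = 0.05, a_33 = 96/240 = 0.40, a_43 = 0/240 = 0.00
  a_14 = 0/290 = 0.00, a_24 = 29/290 = 0.10, a_34 = 14.5/290 = 0.05, a_44 = 116/290 = 0.40
I − A =
  [   0.70     0.00    -0.40     0.00]
  [   0.00     0.90    -0.05    -0.10]
  [   0.00    -0.25     0.60    -0.05]
  [  -0.15    -0.25     0.00     0.60]
Compute the cofactors C_ij = (−1)^(i+j)·(3×3 minor ij) of I−A; the adjugate is their transpose:
adj(I−A) = Cᵀ =
  [ 0.300875   0.065000   0.206000   0.028000]
  [ 0.009375   0.249000   0.027000   0.043750]
  [ 0.010500   0.113750   0.360500   0.049000]
  [ 0.079125   0.120000   0.062750   0.369250]
det(I−A) = Σ_j (I−A)_1j·C_1j = (0.70)(0.300875) + (0.00)(0.009375) + (-0.40)(0.010500) + (0.00)(0.079125) = 0.2064125
(I − A)⁻¹ = adj(I−A) / det(I−A) ≈
  [   1.4576     0.3149     0.9980     0.1357]
  [   0.0454     1.2063     0.1308     0.2120]
  [   0.0509     0.5511     1.7465     0.2374]
  [   0.3833     0.5814     0.3040     1.7889]
Δx = (I − A)⁻¹ Δd with Δd having +30 in the Semiconductors component and 0 elsewhere.
So Δx_4 = L_41 · (+30), where L_41 = adj(I−A)_41 / det(I−A) = 0.079125 / 0.2064125.
Δx_4 = 0.079125 × (+30) / 0.2064125 = 2.37375 / 0.2064125 ≈ 11.500.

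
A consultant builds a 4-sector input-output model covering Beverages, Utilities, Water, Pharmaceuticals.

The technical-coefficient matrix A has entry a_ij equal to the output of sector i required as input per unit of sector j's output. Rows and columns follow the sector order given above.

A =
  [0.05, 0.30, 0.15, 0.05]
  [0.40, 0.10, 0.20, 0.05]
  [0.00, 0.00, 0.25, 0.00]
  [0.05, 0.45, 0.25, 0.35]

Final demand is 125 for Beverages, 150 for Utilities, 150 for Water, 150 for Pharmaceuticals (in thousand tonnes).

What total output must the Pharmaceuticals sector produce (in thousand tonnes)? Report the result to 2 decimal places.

x_4 = 598.48

I − A =
  [   0.95    -0.30    -0.15    -0.05]
  [  -0.40     0.90    -0.20    -0.05]
  [   0.00     0.00     0.75     0.00]
  [  -0.05    -0.45    -0.25     0.65]
Compute the cofactors C_ij = (−1)^(i+j)·(3×3 minor ij) of I−A; the adjugate is their transpose:
adj(I−A) = Cᵀ =
  [ 0.421875   0.163125   0.142875   0.045000]
  [ 0.196875   0.461250   0.179250   0.050625]
  [ 0.000000   0.000000   0.444375   0.000000]
  [ 0.168750   0.331875   0.306000   0.551250]
det(I−A) = Σ_j (I−A)_1j·C_1j = (0.95)(0.421875) + (-0.30)(0.196875) + (-0.15)(0.000000) + (-0.05)(0.168750) = 0.33328125
(I − A)⁻¹ = adj(I−A) / det(I−A) ≈
  [   1.2658     0.4895     0.4287     0.1350]
  [   0.5907     1.3840     0.5378     0.1519]
  [   0.0000     0.0000     1.3333     0.0000]
  [   0.5063     0.9958     0.9181     1.6540]
x = (I − A)⁻¹ d = adj(I−A)·d / det(I−A), with det(I−A) = 0.33328125:
  x_1 = (0.421875·125 + 0.163125·150 + 0.142875·150 + 0.045000·150) / 0.33328125 = 105.384375 / 0.33328125 ≈ 316.20
  x_2 = (0.196875·125 + 0.461250·150 + 0.179250·150 + 0.050625·150) / 0.33328125 = 128.278125 / 0.33328125 ≈ 384.89
  x_3 = (0.000000·125 + 0.000000·150 + 0.444375·150 + 0.000000·150) / 0.33328125 = 66.65625 / 0.33328125 = 200.00
  x_4 = (0.168750·125 + 0.331875·150 + 0.306000·150 + 0.551250·150) / 0.33328125 = 199.4625 / 0.33328125 ≈ 598.48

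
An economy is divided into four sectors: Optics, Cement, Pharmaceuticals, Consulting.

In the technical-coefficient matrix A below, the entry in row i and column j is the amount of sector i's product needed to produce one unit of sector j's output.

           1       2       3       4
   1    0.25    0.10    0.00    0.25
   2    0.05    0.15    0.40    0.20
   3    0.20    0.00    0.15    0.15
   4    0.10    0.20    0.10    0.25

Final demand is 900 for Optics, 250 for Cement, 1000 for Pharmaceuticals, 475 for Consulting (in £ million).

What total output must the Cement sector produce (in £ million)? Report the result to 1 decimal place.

I − A =
  [   0.75    -0.10     0.00    -0.25]
  [  -0.05     0.85    -0.40    -0.20]
  [  -0.20     0.00     0.85    -0.15]
  [  -0.10    -0.20    -0.10     0.75]
Compute the cofactors C_ij = (−1)^(i+j)·(3×3 minor ij) of I−A; the adjugate is their transpose:
adj(I−A) = Cᵀ =
  [ 0.483125   0.104750   0.073250   0.203625]
  [ 0.118125   0.440625   0.231250   0.203125]
  [ 0.133750   0.049000   0.418625   0.141375]
  [ 0.113750   0.138000   0.127250   0.529625]
det(I−A) = Σ_j (I−A)_1j·C_1j = (0.75)(0.483125) + (-0.10)(0.118125) + (0.00)(0.133750) + (-0.25)(0.113750) = 0.32209375
(I − A)⁻¹ = adj(I−A) / det(I−A) ≈
  [   1.5000     0.3252     0.2274     0.6322]
  [   0.3667     1.3680     0.7180     0.6306]
  [   0.4153     0.1521     1.2997     0.4389]
  [   0.3532     0.4284     0.3951     1.6443]
x = (I − A)⁻¹ d = adj(I−A)·d / det(I−A), with det(I−A) = 0.32209375:
  x_1 = (0.483125·900 + 0.104750·250 + 0.073250·1000 + 0.203625·475) / 0.32209375 = 630.971875 / 0.32209375 ≈ 1959.0
  x_2 = (0.118125·900 + 0.440625·250 + 0.231250·1000 + 0.203125·475) / 0.32209375 = 544.203125 / 0.32209375 ≈ 1689.6
  x_3 = (0.133750·900 + 0.049000·250 + 0.418625·1000 + 0.141375·475) / 0.32209375 = 618.403125 / 0.32209375 ≈ 1919.9
  x_4 = (0.113750·900 + 0.138000·250 + 0.127250·1000 + 0.529625·475) / 0.32209375 = 515.696875 / 0.32209375 ≈ 1601.1

x_2 = 1689.6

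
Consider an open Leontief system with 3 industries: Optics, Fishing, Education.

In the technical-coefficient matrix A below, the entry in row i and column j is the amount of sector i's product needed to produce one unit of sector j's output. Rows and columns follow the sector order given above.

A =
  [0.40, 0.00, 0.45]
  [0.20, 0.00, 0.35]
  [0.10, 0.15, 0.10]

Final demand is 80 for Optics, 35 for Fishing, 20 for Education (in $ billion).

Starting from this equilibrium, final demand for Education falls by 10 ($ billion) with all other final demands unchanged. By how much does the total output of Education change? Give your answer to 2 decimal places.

I − A =
  [   0.60     0.00    -0.45]
  [  -0.20     1.00    -0.35]
  [  -0.10    -0.15     0.90]
Cofactors of I−A, C_ij = (−1)^(i+j)·(minor ij) (rows/columns in the sector order above):
  C_11 = (1.00)(0.90) − (-0.35)(-0.15) = 0.8475
  C_12 = −[(-0.20)(0.90) − (-0.35)(-0.10)] = 0.2150
  C_13 = (-0.20)(-0.15) − (1.00)(-0.10) = 0.1300
  C_21 = −[(0.00)(0.90) − (-0.45)(-0.15)] = 0.0675
  C_22 = (0.60)(0.90) − (-0.45)(-0.10) = 0.4950
  C_23 = −[(0.60)(-0.15) − (0.00)(-0.10)] = 0.0900
  C_31 = (0.00)(-0.35) − (-0.45)(1.00) = 0.4500
  C_32 = −[(0.60)(-0.35) − (-0.45)(-0.20)] = 0.3000
  C_33 = (0.60)(1.00) − (0.00)(-0.20) = 0.6000
det(I−A) = Σ_j (I−A)_1j·C_1j = (0.60)(0.8475) + (0.00)(0.2150) + (-0.45)(0.1300) = 0.4500
adj(I−A) = Cᵀ =
  [ 0.8475   0.0675   0.4500]
  [ 0.2150   0.4950   0.3000]
  [ 0.1300   0.0900   0.6000]
(I − A)⁻¹ = adj(I−A) / det(I−A) ≈
  [   1.8833     0.1500     1.0000]
  [   0.4778     1.1000     0.6667]
  [   0.2889     0.2000     1.3333]
Δx = (I − A)⁻¹ Δd with Δd having -10 in the Education component and 0 elsewhere.
So Δx_E = L_EE · (-10), where L_EE = adj(I−A)_EE / det(I−A) = 0.6000 / 0.4500.
Δx_E = 0.6000 × (-10) / 0.4500 = -6.00 / 0.4500 ≈ -13.33.

Δx_E = -13.33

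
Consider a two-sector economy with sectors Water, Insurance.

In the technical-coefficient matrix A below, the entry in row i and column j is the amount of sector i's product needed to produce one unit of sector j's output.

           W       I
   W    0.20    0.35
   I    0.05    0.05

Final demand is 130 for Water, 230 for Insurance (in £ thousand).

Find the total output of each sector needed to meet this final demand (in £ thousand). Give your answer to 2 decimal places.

I − A =
  [   0.80    -0.35]
  [  -0.05     0.95]
det(I−A) = (0.80)(0.95) − (-0.35)(-0.05) = 0.7425
adj(I−A) = [[0.95, 0.35], [0.05, 0.80]]
(I − A)⁻¹ = adj(I−A) / det(I−A) ≈
  [   1.2795     0.4714]
  [   0.0673     1.0774]
x = (I − A)⁻¹ d = adj(I−A)·d / det(I−A), with det(I−A) = 0.7425:
  x_W = (0.95·130 + 0.35·230) / 0.7425 = 204.00 / 0.7425 ≈ 274.75
  x_I = (0.05·130 + 0.80·230) / 0.7425 = 190.50 / 0.7425 ≈ 256.57

x_W = 274.75, x_I = 256.57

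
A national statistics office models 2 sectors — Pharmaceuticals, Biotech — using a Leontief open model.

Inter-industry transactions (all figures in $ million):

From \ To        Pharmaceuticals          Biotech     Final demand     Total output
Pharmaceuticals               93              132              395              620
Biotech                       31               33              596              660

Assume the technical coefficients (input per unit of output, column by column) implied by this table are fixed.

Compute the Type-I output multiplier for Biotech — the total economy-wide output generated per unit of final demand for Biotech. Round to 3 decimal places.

Technical coefficients a_ij = z_ij / X_j:
  a_11 = 93/620 = 0.15, a_21 = 31/620 = 0.05
  a_12 = 132/660 = 0.20, a_22 = 33/660 = 0.05
I − A =
  [   0.85    -0.20]
  [  -0.05     0.95]
det(I−A) = (0.85)(0.95) − (-0.20)(-0.05) = 0.7975
adj(I−A) = [[0.95, 0.20], [0.05, 0.85]]
(I − A)⁻¹ = adj(I−A) / det(I−A) ≈
  [   1.1912     0.2508]
  [   0.0627     1.0658]
The output multiplier for sector j is the column-j sum of the Leontief inverse (I − A)⁻¹ = adj(I−A) / det(I−A).
Column 2 of adj(I−A): (0.20, 0.85); det(I−A) = 0.7975.
m_2 = (0.20 + 0.85) / 0.7975 = 1.05 / 0.7975 ≈ 1.317.

m_2 = 1.317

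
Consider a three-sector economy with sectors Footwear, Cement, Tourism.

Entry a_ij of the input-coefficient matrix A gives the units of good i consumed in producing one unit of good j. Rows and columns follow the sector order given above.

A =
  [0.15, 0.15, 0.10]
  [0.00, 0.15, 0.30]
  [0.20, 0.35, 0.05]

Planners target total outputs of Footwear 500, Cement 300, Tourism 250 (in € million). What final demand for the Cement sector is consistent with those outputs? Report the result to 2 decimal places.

I − A =
  [   0.85    -0.15    -0.10]
  [   0.00     0.85    -0.30]
  [  -0.20    -0.35     0.95]
d = (I − A) x:
  d_F = (+0.85)·500 + (-0.15)·300 + (-0.10)·250 = 355.00
  d_C = (+0.00)·500 + (+0.85)·300 + (-0.30)·250 = 180.00
  d_T = (-0.20)·500 + (-0.35)·300 + (+0.95)·250 = 32.50

d_C = 180.00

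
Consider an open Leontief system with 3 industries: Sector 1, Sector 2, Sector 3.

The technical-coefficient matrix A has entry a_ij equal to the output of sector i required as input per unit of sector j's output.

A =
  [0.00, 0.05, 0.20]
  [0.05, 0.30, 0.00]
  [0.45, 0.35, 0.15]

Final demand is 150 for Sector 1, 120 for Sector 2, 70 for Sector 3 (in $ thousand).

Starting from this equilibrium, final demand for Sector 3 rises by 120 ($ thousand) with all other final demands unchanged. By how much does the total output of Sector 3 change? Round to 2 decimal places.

I − A =
  [   1.00    -0.05    -0.20]
  [  -0.05     0.70     0.00]
  [  -0.45    -0.35     0.85]
Cofactors of I−A, C_ij = (−1)^(i+j)·(minor ij) (rows/columns in the sector order above):
  C_11 = (0.70)(0.85) − (0.00)(-0.35) = 0.5950
  C_12 = −[(-0.05)(0.85) − (0.00)(-0.45)] = 0.0425
  C_13 = (-0.05)(-0.35) − (0.70)(-0.45) = 0.3325
  C_21 = −[(-0.05)(0.85) − (-0.20)(-0.35)] = 0.1125
  C_22 = (1.00)(0.85) − (-0.20)(-0.45) = 0.7600
  C_23 = −[(1.00)(-0.35) − (-0.05)(-0.45)] = 0.3725
  C_31 = (-0.05)(0.00) − (-0.20)(0.70) = 0.1400
  C_32 = −[(1.00)(0.00) − (-0.20)(-0.05)] = 0.0100
  C_33 = (1.00)(0.70) − (-0.05)(-0.05) = 0.6975
det(I−A) = Σ_j (I−A)_1j·C_1j = (1.00)(0.5950) + (-0.05)(0.0425) + (-0.20)(0.3325) = 0.526375
adj(I−A) = Cᵀ =
  [ 0.5950   0.1125   0.1400]
  [ 0.0425   0.7600   0.0100]
  [ 0.3325   0.3725   0.6975]
(I − A)⁻¹ = adj(I−A) / det(I−A) ≈
  [   1.1304     0.2137     0.2660]
  [   0.0807     1.4438     0.0190]
  [   0.6317     0.7077     1.3251]
Δx = (I − A)⁻¹ Δd with Δd having +120 in the Sector 3 component and 0 elsewhere.
So Δx_3 = L_33 · (+120), where L_33 = adj(I−A)_33 / det(I−A) = 0.6975 / 0.526375.
Δx_3 = 0.6975 × (+120) / 0.526375 = 83.70 / 0.526375 ≈ 159.01.

Δx_3 = 159.01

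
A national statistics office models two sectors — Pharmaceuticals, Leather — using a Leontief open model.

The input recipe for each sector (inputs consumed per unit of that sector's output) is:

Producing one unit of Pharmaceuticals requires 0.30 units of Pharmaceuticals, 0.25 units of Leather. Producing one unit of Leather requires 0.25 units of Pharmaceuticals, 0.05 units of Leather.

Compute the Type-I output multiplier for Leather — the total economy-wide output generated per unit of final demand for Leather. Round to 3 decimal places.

I − A =
  [   0.70    -0.25]
  [  -0.25     0.95]
det(I−A) = (0.70)(0.95) − (-0.25)(-0.25) = 0.6025
adj(I−A) = [[0.95, 0.25], [0.25, 0.70]]
(I − A)⁻¹ = adj(I−A) / det(I−A) ≈
  [   1.5768     0.4149]
  [   0.4149     1.1618]
The output multiplier for sector j is the column-j sum of the Leontief inverse (I − A)⁻¹ = adj(I−A) / det(I−A).
Column 2 of adj(I−A): (0.25, 0.70); det(I−A) = 0.6025.
m_2 = (0.25 + 0.70) / 0.6025 = 0.95 / 0.6025 ≈ 1.577.

m_2 = 1.577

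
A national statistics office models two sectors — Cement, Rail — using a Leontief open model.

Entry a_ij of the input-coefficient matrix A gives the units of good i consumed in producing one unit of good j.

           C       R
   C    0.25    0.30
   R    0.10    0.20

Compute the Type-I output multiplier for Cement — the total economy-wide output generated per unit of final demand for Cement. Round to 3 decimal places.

m_C = 1.579

I − A =
  [   0.75    -0.30]
  [  -0.10     0.80]
det(I−A) = (0.75)(0.80) − (-0.30)(-0.10) = 0.5700
adj(I−A) = [[0.80, 0.30], [0.10, 0.75]]
(I − A)⁻¹ = adj(I−A) / det(I−A) ≈
  [   1.4035     0.5263]
  [   0.1754     1.3158]
The output multiplier for sector j is the column-j sum of the Leontief inverse (I − A)⁻¹ = adj(I−A) / det(I−A).
Column C of adj(I−A): (0.80, 0.10); det(I−A) = 0.5700.
m_C = (0.80 + 0.10) / 0.5700 = 0.90 / 0.5700 ≈ 1.579.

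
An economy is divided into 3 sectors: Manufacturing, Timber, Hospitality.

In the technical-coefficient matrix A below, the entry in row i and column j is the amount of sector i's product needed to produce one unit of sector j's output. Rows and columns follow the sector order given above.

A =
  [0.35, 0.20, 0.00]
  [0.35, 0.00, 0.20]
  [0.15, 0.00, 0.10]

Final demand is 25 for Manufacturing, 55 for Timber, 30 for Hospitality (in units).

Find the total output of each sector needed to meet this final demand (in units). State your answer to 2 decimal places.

I − A =
  [   0.65    -0.20     0.00]
  [  -0.35     1.00    -0.20]
  [  -0.15     0.00     0.90]
Cofactors of I−A, C_ij = (−1)^(i+j)·(minor ij) (rows/columns in the sector order above):
  C_11 = (1.00)(0.90) − (-0.20)(0.00) = 0.9000
  C_12 = −[(-0.35)(0.90) − (-0.20)(-0.15)] = 0.3450
  C_13 = (-0.35)(0.00) − (1.00)(-0.15) = 0.1500
  C_21 = −[(-0.20)(0.90) − (0.00)(0.00)] = 0.1800
  C_22 = (0.65)(0.90) − (0.00)(-0.15) = 0.5850
  C_23 = −[(0.65)(0.00) − (-0.20)(-0.15)] = 0.0300
  C_31 = (-0.20)(-0.20) − (0.00)(1.00) = 0.0400
  C_32 = −[(0.65)(-0.20) − (0.00)(-0.35)] = 0.1300
  C_33 = (0.65)(1.00) − (-0.20)(-0.35) = 0.5800
det(I−A) = Σ_j (I−A)_1j·C_1j = (0.65)(0.9000) + (-0.20)(0.3450) + (0.00)(0.1500) = 0.5160
adj(I−A) = Cᵀ =
  [ 0.9000   0.1800   0.0400]
  [ 0.3450   0.5850   0.1300]
  [ 0.1500   0.0300   0.5800]
(I − A)⁻¹ = adj(I−A) / det(I−A) ≈
  [   1.7442     0.3488     0.0775]
  [   0.6686     1.1337     0.2519]
  [   0.2907     0.0581     1.1240]
x = (I − A)⁻¹ d = adj(I−A)·d / det(I−A), with det(I−A) = 0.5160:
  x_1 = (0.9000·25 + 0.1800·55 + 0.0400·30) / 0.5160 = 33.60 / 0.5160 ≈ 65.12
  x_2 = (0.3450·25 + 0.5850·55 + 0.1300·30) / 0.5160 = 44.70 / 0.5160 ≈ 86.63
  x_3 = (0.1500·25 + 0.0300·55 + 0.5800·30) / 0.5160 = 22.80 / 0.5160 ≈ 44.19

x_1 = 65.12, x_2 = 86.63, x_3 = 44.19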